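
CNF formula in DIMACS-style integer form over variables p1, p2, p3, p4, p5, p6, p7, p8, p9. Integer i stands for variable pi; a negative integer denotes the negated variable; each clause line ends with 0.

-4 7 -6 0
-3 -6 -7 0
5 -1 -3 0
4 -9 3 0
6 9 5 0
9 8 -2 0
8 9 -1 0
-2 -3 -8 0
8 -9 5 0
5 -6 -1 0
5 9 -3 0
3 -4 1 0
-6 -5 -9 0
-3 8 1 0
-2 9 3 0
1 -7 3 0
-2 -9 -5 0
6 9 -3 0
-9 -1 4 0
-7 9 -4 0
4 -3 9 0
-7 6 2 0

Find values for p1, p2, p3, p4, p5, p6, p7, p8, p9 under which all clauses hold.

p1=F  p2=F  p3=T  p4=F  p5=F  p6=F  p7=F  p8=T  p9=T

Check each clause:
  1. (NOT p6 OR p7 OR NOT p4) — NOT p6 is true.
  2. (NOT p3 OR NOT p7 OR NOT p6) — NOT p7 is true.
  3. (NOT p1 OR NOT p3 OR p5) — NOT p1 is true.
  4. (p4 OR NOT p9 OR p3) — p3 is true.
  5. (p6 OR p9 OR p5) — p9 is true.
  6. (NOT p2 OR p9 OR p8) — p8 is true.
  7. (NOT p1 OR p9 OR p8) — p8 is true.
  8. (NOT p8 OR NOT p3 OR NOT p2) — NOT p2 is true.
  9. (p8 OR p5 OR NOT p9) — p8 is true.
  10. (p5 OR NOT p6 OR NOT p1) — NOT p6 is true.
  11. (p5 OR p9 OR NOT p3) — p9 is true.
  12. (NOT p4 OR p3 OR p1) — p3 is true.
  13. (NOT p6 OR NOT p9 OR NOT p5) — NOT p6 is true.
  14. (p1 OR p8 OR NOT p3) — p8 is true.
  15. (NOT p2 OR p3 OR p9) — p9 is true.
  16. (p1 OR NOT p7 OR p3) — p3 is true.
  17. (NOT p2 OR NOT p5 OR NOT p9) — NOT p5 is true.
  18. (p6 OR p9 OR NOT p3) — p9 is true.
  19. (p4 OR NOT p9 OR NOT p1) — NOT p1 is true.
  20. (NOT p7 OR NOT p4 OR p9) — NOT p7 is true.
  21. (p4 OR NOT p3 OR p9) — p9 is true.
  22. (NOT p7 OR p6 OR p2) — NOT p7 is true.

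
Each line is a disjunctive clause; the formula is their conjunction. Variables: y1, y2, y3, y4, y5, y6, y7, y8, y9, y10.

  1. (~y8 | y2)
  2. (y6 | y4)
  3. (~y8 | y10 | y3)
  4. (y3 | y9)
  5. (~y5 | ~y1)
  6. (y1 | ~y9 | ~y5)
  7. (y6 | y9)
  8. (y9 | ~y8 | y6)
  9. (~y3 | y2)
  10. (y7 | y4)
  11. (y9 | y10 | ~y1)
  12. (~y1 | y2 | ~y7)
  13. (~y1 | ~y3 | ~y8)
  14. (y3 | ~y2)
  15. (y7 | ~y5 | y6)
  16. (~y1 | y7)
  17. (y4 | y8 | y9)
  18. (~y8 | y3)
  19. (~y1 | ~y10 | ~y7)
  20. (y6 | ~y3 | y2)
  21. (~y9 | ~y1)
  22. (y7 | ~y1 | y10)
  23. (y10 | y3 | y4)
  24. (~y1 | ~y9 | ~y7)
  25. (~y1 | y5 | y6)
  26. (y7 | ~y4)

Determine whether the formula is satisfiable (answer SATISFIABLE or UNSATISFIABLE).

y6 occurs only positively in the remaining clauses — set y6 = True.
Try y1 = False.
Branch on y2: take y2 = True.
  then y3 is forced to True.
For the remaining variables, y4 = False, y5 = True, y7 = True, y8 = True, y9 = False, y10 = False works.
So y1 = 0  y2 = 1  y3 = 1  y4 = 0  y5 = 1  y6 = 1  y7 = 1  y8 = 1  y9 = 0  y10 = 0 is a satisfying assignment.

SATISFIABLE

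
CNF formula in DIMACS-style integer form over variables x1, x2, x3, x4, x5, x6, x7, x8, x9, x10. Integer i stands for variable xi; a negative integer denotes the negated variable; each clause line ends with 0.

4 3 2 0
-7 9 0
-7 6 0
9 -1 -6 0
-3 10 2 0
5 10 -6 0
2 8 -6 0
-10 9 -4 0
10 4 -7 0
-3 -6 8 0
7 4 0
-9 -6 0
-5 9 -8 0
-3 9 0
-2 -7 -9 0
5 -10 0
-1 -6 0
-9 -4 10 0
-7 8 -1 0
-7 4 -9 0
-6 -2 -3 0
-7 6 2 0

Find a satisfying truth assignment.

Set x1 = True and propagate.
  then x6 is forced to False.
  then x7 is forced to False.
  then x4 is forced to True.
The remaining clauses are satisfied by x2 = False, x3 = False, x5 = False, x8 = False, x9 = False, x10 = False.
Check each clause:
  1. (x2 || x4 || x3) — x4 is true.
  2. (!x7 || x9) — !x7 is true.
  3. (!x7 || x6) — !x7 is true.
  4. (x9 || !x6 || !x1) — !x6 is true.
  5. (x2 || x10 || !x3) — !x3 is true.
  6. (x10 || x5 || !x6) — !x6 is true.
  7. (!x6 || x2 || x8) — !x6 is true.
  8. (!x4 || x9 || !x10) — !x10 is true.
  9. (x10 || !x7 || x4) — !x7 is true.
  10. (x8 || !x6 || !x3) — !x6 is true.
  11. (x7 || x4) — x4 is true.
  12. (!x9 || !x6) — !x6 is true.
  13. (!x5 || !x8 || x9) — !x8 is true.
  14. (!x3 || x9) — !x3 is true.
  15. (!x7 || !x2 || !x9) — !x7 is true.
  16. (!x10 || x5) — !x10 is true.
  17. (!x1 || !x6) — !x6 is true.
  18. (x10 || !x4 || !x9) — !x9 is true.
  19. (x8 || !x7 || !x1) — !x7 is true.
  20. (!x7 || x4 || !x9) — !x7 is true.
  21. (!x2 || !x6 || !x3) — !x6 is true.
  22. (x6 || !x7 || x2) — !x7 is true.

x1 = True, x2 = False, x3 = False, x4 = True, x5 = False, x6 = False, x7 = False, x8 = False, x9 = False, x10 = False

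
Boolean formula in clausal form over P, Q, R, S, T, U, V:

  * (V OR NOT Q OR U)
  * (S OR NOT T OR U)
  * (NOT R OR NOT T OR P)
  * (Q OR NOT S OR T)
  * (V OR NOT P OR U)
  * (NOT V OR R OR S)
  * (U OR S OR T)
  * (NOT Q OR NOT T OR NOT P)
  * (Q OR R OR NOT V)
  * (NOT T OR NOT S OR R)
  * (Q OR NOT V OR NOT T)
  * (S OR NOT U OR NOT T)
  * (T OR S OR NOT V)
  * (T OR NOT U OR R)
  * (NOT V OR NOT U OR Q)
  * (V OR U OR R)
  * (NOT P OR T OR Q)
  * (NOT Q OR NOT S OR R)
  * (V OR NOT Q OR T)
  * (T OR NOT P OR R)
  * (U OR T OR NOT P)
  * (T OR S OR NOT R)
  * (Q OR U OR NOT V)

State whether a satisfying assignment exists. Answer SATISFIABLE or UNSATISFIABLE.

SATISFIABLE

Branch on P: take P = True.
Branch on Q: take Q = False.
  then T is forced to True.
  then V is forced to False.
  then U is forced to True.
  then S is forced to True.
  then R is forced to True.
Every clause has at least one true literal under this assignment.
So P=T, Q=F, R=T, S=T, T=T, U=T, V=F is a satisfying assignment.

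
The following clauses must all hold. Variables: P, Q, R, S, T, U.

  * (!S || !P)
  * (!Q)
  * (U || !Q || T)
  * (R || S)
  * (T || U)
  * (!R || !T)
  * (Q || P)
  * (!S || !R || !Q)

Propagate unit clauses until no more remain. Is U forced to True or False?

(!Q) stands alone — Q = False.
In (P || Q), Q is now false; P must hold, so P = True.
In (!P || !S), !P is now false; !S must hold, so S = False.
(S || R) with S = False leaves only R, so R = True.
From (!R || !T) and R = True: T = False.
In (U || T), T is now false; U must hold, so U = True.

True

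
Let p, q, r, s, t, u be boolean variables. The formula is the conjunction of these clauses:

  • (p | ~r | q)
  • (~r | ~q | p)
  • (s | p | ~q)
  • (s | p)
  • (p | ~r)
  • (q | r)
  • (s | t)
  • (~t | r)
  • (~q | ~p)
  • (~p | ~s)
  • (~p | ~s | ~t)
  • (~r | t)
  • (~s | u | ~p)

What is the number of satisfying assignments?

4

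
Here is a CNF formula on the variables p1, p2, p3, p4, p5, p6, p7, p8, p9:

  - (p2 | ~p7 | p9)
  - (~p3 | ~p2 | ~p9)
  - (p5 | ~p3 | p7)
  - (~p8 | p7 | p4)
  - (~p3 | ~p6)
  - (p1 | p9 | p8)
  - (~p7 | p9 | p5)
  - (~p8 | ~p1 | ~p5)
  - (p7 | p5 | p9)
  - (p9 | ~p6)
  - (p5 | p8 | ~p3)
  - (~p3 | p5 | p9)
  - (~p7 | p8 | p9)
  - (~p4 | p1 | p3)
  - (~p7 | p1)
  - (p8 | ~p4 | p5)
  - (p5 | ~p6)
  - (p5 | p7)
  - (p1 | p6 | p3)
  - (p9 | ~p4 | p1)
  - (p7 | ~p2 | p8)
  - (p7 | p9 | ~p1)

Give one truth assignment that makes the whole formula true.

p1=True, p2=False, p3=False, p4=False, p5=True, p6=True, p7=True, p8=False, p9=True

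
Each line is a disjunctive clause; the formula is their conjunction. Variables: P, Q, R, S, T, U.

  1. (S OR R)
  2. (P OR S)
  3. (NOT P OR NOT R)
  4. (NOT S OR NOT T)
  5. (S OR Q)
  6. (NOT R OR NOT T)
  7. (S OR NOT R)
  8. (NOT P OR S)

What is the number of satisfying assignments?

Case analysis on S and R:
  S=T, R=T: remaining (P,Q,T,U) ∈ {(F,F,F,F); (F,F,F,T); (F,T,F,F); (F,T,F,T)} — 4.
  S=T, R=F: forces T=F; P, Q, U free → 2^3 = 8.
  S=F, R=T: a clause becomes empty — 0.
  S=F, R=F: a clause becomes empty — 0.
Total: 4 + 8 + 0 + 0 = 12.

12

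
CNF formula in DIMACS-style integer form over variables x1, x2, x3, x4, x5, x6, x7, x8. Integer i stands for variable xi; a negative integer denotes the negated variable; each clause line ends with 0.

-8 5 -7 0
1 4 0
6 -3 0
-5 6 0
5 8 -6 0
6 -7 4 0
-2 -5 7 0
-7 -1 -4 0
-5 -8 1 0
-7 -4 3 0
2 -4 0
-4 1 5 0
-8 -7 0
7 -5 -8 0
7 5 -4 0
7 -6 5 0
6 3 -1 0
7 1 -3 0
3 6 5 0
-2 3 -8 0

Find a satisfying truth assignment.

x1 = True, x2 = False, x3 = True, x4 = False, x5 = True, x6 = True, x7 = False, x8 = False

Check each clause:
  1. (~x7 \/ ~x8 \/ x5) — ~x8 is true.
  2. (x4 \/ x1) — x1 is true.
  3. (~x3 \/ x6) — x6 is true.
  4. (x6 \/ ~x5) — x6 is true.
  5. (~x6 \/ x8 \/ x5) — x5 is true.
  6. (x6 \/ ~x7 \/ x4) — ~x7 is true.
  7. (~x5 \/ ~x2 \/ x7) — ~x2 is true.
  8. (~x7 \/ ~x1 \/ ~x4) — ~x7 is true.
  9. (~x8 \/ ~x5 \/ x1) — ~x8 is true.
  10. (x3 \/ ~x7 \/ ~x4) — ~x7 is true.
  11. (x2 \/ ~x4) — ~x4 is true.
  12. (x1 \/ x5 \/ ~x4) — x1 is true.
  13. (~x8 \/ ~x7) — ~x8 is true.
  14. (~x8 \/ ~x5 \/ x7) — ~x8 is true.
  15. (x5 \/ x7 \/ ~x4) — ~x4 is true.
  16. (x7 \/ ~x6 \/ x5) — x5 is true.
  17. (x6 \/ ~x1 \/ x3) — x3 is true.
  18. (~x3 \/ x7 \/ x1) — x1 is true.
  19. (x6 \/ x5 \/ x3) — x3 is true.
  20. (x3 \/ ~x8 \/ ~x2) — ~x8 is true.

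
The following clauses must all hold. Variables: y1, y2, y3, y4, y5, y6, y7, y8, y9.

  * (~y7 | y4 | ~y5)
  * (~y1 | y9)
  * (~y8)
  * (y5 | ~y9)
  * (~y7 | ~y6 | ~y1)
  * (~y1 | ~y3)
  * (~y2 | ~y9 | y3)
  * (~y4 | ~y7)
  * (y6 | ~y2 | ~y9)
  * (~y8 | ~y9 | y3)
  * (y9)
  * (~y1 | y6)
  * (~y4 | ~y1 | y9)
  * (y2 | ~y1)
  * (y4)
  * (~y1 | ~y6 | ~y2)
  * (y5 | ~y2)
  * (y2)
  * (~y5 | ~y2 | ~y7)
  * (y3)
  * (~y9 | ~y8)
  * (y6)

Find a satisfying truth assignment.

y1=False, y2=True, y3=True, y4=True, y5=True, y6=True, y7=False, y8=False, y9=True

Unit propagation: (~y8) forces y8 = False.
The clause (y9) is unit: y9 must be True.
The clause (y5) is unit: y5 must be True.
Unit propagation: (y4) forces y4 = True.
(~y7) is a unit clause, so y7 = False.
Unit propagation: (y2) forces y2 = True.
(y3) is a unit clause, so y3 = True.
The clause (~y1) is unit: y1 must be False.
Unit propagation: (y6) forces y6 = True.
Every clause has at least one true literal under this assignment.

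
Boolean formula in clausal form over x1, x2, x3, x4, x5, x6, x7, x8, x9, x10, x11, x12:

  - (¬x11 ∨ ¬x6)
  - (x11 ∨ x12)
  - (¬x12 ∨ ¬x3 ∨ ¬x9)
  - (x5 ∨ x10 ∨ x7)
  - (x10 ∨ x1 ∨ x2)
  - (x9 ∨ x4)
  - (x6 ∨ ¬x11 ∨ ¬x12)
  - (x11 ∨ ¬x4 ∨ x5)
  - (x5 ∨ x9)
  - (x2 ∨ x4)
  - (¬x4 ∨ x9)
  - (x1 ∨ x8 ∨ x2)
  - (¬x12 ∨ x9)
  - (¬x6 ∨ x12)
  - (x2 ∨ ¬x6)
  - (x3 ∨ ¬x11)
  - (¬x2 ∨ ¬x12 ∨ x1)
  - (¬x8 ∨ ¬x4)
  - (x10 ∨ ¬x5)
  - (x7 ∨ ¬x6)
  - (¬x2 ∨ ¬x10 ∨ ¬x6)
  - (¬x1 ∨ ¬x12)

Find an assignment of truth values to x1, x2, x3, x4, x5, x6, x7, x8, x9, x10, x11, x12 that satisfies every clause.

x7 occurs only positively in the remaining clauses — set x7 = True.
Set x1 = True and propagate.
  then x12 is forced to False.
  then x11 is forced to True.
  then x6 is forced to False.
  then x3 is forced to True.
For the remaining variables, x2 = True, x4 = False, x5 = True, x8 = False, x9 = True, x10 = True works.
Every clause has at least one true literal under this assignment.

x1=True, x2=True, x3=True, x4=False, x5=True, x6=False, x7=True, x8=False, x9=True, x10=True, x11=True, x12=False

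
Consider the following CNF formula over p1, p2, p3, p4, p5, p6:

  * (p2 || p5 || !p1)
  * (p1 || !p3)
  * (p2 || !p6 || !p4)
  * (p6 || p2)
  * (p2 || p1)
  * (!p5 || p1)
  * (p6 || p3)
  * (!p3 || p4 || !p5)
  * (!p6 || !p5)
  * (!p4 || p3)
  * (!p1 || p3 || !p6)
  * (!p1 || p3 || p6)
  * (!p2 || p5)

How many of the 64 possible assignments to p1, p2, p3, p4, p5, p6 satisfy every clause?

1

Satisfying assignments:
  p1=T p2=T p3=T p4=T p5=T p6=F
That's 1 in total.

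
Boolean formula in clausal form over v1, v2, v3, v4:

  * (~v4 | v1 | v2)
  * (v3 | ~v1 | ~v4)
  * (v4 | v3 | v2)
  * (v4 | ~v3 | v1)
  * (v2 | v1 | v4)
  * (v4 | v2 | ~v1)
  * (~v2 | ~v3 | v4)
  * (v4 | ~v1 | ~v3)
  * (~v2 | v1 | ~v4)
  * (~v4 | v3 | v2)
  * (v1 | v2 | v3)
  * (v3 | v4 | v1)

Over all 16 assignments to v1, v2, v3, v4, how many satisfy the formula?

3

Satisfying assignments:
  v1=T v2=F v3=T v4=T
  v1=T v2=T v3=F v4=F
  v1=T v2=T v3=T v4=T
Count: 3.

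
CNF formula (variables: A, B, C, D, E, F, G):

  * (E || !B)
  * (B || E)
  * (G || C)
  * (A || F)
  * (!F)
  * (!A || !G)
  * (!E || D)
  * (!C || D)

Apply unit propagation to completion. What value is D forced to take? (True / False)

True

(!F) is a unit clause: F = False.
(A || F) with F = False leaves only A, so A = True.
From (!G || !A) and A = True: G = False.
From (C || G) and G = False: C = True.
(D || !C) with C = True leaves only D, so D = True.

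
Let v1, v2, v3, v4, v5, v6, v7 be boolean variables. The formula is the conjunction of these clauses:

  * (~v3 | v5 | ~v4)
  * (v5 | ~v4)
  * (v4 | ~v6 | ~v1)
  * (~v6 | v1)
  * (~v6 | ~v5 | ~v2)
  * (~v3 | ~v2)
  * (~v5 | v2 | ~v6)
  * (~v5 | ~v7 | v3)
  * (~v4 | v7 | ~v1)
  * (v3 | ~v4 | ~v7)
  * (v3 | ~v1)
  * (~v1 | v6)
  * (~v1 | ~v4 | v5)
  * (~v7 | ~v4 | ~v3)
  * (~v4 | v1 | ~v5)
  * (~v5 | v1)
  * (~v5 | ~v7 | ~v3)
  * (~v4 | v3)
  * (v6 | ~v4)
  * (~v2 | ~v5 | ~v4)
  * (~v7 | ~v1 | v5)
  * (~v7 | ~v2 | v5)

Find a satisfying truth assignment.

v1 = 0  v2 = 0  v3 = 0  v4 = 0  v5 = 0  v6 = 0  v7 = 1

Set v1 = False and propagate.
  then v6 is forced to False.
  then v5 is forced to False.
  then v4 is forced to False.
Branch on v2: take v2 = False.
v3, v7 are now unconstrained; take v3 = False, v7 = True.
Check each clause:
  1. (~v4 | v5 | ~v3) — ~v3 is true.
  2. (~v4 | v5) — ~v4 is true.
  3. (~v6 | ~v1 | v4) — ~v6 is true.
  4. (v1 | ~v6) — ~v6 is true.
  5. (~v6 | ~v5 | ~v2) — ~v6 is true.
  6. (~v2 | ~v3) — ~v3 is true.
  7. (~v6 | ~v5 | v2) — ~v6 is true.
  8. (v3 | ~v7 | ~v5) — ~v5 is true.
  9. (~v4 | ~v1 | v7) — ~v4 is true.
  10. (~v7 | ~v4 | v3) — ~v4 is true.
  11. (v3 | ~v1) — ~v1 is true.
  12. (~v1 | v6) — ~v1 is true.
  13. (v5 | ~v1 | ~v4) — ~v4 is true.
  14. (~v7 | ~v4 | ~v3) — ~v4 is true.
  15. (~v4 | v1 | ~v5) — ~v5 is true.
  16. (~v5 | v1) — ~v5 is true.
  17. (~v3 | ~v5 | ~v7) — ~v5 is true.
  18. (~v4 | v3) — ~v4 is true.
  19. (~v4 | v6) — ~v4 is true.
  20. (~v5 | ~v4 | ~v2) — ~v5 is true.
  21. (v5 | ~v1 | ~v7) — ~v1 is true.
  22. (~v7 | ~v2 | v5) — ~v2 is true.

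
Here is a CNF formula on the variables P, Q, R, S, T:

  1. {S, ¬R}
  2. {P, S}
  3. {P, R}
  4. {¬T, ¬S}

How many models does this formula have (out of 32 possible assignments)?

Split on S, then P.
  S=T, P=T: remaining (Q,R,T) ∈ {(F,F,F); (F,T,F); (T,F,F); (T,T,F)} — 4.
  S=T, P=F: remaining (Q,R,T) ∈ {(F,T,F); (T,T,F)} — 2.
  S=F, P=T: remaining (Q,R,T) ∈ {(F,F,F); (F,F,T); (T,F,F); (T,F,T)} — 4.
  S=F, P=F: a clause becomes empty — 0.
Total: 4 + 2 + 4 + 0 = 10.

10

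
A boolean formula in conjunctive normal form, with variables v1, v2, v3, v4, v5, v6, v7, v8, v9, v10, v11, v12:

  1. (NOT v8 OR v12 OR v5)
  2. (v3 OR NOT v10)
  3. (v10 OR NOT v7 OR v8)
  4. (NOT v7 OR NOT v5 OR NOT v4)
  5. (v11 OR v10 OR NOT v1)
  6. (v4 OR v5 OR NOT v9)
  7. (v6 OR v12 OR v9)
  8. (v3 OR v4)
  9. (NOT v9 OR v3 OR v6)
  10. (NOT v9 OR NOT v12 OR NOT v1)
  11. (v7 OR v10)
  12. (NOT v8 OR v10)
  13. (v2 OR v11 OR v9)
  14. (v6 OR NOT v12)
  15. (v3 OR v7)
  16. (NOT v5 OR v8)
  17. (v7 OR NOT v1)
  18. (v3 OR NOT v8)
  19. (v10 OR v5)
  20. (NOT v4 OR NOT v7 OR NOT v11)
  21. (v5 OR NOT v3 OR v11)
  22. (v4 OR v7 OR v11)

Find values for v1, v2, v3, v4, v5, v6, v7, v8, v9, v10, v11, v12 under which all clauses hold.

v1=1  v2=1  v3=1  v4=0  v5=1  v6=0  v7=1  v8=1  v9=1  v10=1  v11=1  v12=0

Check each clause:
  1. (v5 OR NOT v8 OR v12) — v5 is true.
  2. (v3 OR NOT v10) — v3 is true.
  3. (v8 OR NOT v7 OR v10) — v8 is true.
  4. (NOT v4 OR NOT v5 OR NOT v7) — NOT v4 is true.
  5. (v11 OR NOT v1 OR v10) — v10 is true.
  6. (v5 OR v4 OR NOT v9) — v5 is true.
  7. (v9 OR v6 OR v12) — v9 is true.
  8. (v4 OR v3) — v3 is true.
  9. (NOT v9 OR v3 OR v6) — v3 is true.
  10. (NOT v12 OR NOT v1 OR NOT v9) — NOT v12 is true.
  11. (v7 OR v10) — v10 is true.
  12. (v10 OR NOT v8) — v10 is true.
  13. (v9 OR v11 OR v2) — v9 is true.
  14. (v6 OR NOT v12) — NOT v12 is true.
  15. (v3 OR v7) — v3 is true.
  16. (v8 OR NOT v5) — v8 is true.
  17. (v7 OR NOT v1) — v7 is true.
  18. (v3 OR NOT v8) — v3 is true.
  19. (v10 OR v5) — v10 is true.
  20. (NOT v4 OR NOT v7 OR NOT v11) — NOT v4 is true.
  21. (NOT v3 OR v11 OR v5) — v11 is true.
  22. (v4 OR v7 OR v11) — v11 is true.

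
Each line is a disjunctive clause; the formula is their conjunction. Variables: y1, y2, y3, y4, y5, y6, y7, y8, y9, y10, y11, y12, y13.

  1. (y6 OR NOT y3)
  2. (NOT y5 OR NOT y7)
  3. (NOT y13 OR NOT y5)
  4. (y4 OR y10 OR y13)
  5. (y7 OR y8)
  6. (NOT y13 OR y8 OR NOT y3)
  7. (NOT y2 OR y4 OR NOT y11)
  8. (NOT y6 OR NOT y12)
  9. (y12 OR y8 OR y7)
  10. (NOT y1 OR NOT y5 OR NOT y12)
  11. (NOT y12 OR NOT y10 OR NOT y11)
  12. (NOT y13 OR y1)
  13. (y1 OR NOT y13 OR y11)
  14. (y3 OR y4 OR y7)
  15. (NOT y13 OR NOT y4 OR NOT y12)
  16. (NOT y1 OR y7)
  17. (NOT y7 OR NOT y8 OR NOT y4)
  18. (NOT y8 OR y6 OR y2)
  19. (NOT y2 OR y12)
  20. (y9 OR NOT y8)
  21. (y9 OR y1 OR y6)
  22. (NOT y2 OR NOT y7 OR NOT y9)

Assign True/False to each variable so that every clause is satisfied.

y1=T, y2=F, y3=T, y4=T, y5=F, y6=T, y7=T, y8=F, y9=F, y10=T, y11=T, y12=F, y13=F

Pure literal: y5 appears only negated; assign y5 = False.
Branch on y1: take y1 = True.
  then y7 is forced to True.
Set y2 = False and propagate.
Branch on y3: take y3 = True.
  then y6 is forced to True.
  then y12 is forced to False.
For the remaining variables, y4 = True, y8 = False, y9 = False, y10 = True, y11 = True, y13 = False works.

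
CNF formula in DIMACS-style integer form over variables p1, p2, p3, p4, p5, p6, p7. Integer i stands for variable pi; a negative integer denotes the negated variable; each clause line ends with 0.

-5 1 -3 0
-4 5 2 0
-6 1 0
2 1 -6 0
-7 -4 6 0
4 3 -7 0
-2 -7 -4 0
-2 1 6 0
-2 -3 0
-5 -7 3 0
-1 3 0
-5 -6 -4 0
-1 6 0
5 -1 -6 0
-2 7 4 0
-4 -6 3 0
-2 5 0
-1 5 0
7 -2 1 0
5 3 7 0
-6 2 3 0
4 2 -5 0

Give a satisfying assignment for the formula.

p1=0, p2=0, p3=1, p4=0, p5=0, p6=0, p7=0

Set p1 = False and propagate.
  then p6 is forced to False.
  then p2 is forced to False.
Branch on p3: take p3 = True.
  then p5 is forced to False.
  then p4 is forced to False.
p7 is now unconstrained; take p7 = False.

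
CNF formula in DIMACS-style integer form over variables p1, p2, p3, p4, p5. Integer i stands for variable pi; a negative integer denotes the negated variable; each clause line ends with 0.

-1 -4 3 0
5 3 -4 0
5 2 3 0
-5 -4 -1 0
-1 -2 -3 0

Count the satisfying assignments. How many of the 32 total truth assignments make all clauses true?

19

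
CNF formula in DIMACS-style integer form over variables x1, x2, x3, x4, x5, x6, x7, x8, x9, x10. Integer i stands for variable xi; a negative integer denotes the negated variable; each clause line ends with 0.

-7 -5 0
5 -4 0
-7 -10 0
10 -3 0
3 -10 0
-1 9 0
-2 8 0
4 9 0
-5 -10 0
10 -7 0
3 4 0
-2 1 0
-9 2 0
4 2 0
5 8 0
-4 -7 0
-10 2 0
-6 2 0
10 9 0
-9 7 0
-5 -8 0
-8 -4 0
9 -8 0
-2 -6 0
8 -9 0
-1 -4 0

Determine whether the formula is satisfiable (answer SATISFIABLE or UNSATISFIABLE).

UNSATISFIABLE

x2 = True:
  propagation gives x8=True, x1=True, x9=True, x7=True; an empty clause results — contradiction.
x2 = False:
  propagation gives x9=False, x1=False, x4=True, x5=True; an empty clause results — contradiction.
Every branch closes, so no satisfying assignment exists.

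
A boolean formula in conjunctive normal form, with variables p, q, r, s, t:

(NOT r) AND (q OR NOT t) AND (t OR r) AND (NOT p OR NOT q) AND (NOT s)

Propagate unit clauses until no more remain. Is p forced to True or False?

False

Unit clause (NOT r) sets r = False.
In (r OR t), r is now false; t must hold, so t = True.
(q OR NOT t) with t = True leaves only q, so q = True.
In (NOT p OR NOT q), NOT q is now false; NOT p must hold, so p = False.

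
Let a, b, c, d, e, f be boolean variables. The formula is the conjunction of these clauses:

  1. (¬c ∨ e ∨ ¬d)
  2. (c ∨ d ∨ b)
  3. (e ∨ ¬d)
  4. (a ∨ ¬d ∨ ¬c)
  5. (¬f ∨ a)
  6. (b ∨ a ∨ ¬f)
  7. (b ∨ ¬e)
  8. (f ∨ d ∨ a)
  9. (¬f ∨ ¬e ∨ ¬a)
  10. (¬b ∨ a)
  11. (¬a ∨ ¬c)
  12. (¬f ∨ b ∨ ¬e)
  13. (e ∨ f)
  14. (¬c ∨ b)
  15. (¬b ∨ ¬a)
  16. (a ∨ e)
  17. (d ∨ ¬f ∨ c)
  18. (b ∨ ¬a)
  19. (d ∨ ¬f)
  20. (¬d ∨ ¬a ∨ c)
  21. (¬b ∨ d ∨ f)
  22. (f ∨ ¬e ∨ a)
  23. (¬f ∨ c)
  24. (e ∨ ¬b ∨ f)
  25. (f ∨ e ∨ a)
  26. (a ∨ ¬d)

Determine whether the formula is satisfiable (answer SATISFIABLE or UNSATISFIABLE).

a = True:
  propagation gives c=False, b=False; an empty clause results — contradiction.
a = False:
  propagation gives f=False, d=True; an empty clause results — contradiction.
Every branch closes, so no satisfying assignment exists.

UNSATISFIABLE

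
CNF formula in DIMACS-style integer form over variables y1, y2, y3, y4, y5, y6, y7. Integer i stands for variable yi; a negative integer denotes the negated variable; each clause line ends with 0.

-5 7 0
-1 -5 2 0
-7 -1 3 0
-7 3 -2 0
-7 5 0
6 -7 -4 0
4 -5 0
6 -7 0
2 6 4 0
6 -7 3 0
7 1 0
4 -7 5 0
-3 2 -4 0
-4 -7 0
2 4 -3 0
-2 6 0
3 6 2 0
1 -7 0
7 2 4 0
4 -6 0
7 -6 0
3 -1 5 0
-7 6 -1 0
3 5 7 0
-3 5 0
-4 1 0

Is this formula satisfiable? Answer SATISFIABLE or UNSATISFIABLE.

y7 = True:
  propagation gives y5=True, y4=True; an empty clause results — contradiction.
y7 = False:
  propagation gives y5=False, y1=True, y6=False, y2=False; an empty clause results — contradiction.
Every branch closes, so no satisfying assignment exists.

UNSATISFIABLE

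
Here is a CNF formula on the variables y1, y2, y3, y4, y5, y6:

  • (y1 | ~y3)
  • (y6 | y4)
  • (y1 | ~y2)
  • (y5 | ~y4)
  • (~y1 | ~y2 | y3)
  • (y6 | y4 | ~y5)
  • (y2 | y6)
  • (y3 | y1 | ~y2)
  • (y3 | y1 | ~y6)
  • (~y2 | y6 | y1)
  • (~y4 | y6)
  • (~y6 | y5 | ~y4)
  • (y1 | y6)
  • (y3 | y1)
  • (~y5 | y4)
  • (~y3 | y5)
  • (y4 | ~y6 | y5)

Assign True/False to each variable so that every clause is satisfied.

y1=1, y2=0, y3=1, y4=1, y5=1, y6=1

Try y1 = True.
The remaining clauses are satisfied by y2 = False, y3 = True, y4 = True, y5 = True, y6 = True.
Check each clause:
  1. (~y3 | y1) — y1 is true.
  2. (y4 | y6) — y4 is true.
  3. (y1 | ~y2) — y1 is true.
  4. (~y4 | y5) — y5 is true.
  5. (~y2 | y3 | ~y1) — y3 is true.
  6. (~y5 | y6 | y4) — y4 is true.
  7. (y6 | y2) — y6 is true.
  8. (y3 | y1 | ~y2) — y1 is true.
  9. (y1 | y3 | ~y6) — y1 is true.
  10. (~y2 | y6 | y1) — y1 is true.
  11. (~y4 | y6) — y6 is true.
  12. (y5 | ~y6 | ~y4) — y5 is true.
  13. (y1 | y6) — y1 is true.
  14. (y1 | y3) — y1 is true.
  15. (~y5 | y4) — y4 is true.
  16. (y5 | ~y3) — y5 is true.
  17. (y4 | ~y6 | y5) — y4 is true.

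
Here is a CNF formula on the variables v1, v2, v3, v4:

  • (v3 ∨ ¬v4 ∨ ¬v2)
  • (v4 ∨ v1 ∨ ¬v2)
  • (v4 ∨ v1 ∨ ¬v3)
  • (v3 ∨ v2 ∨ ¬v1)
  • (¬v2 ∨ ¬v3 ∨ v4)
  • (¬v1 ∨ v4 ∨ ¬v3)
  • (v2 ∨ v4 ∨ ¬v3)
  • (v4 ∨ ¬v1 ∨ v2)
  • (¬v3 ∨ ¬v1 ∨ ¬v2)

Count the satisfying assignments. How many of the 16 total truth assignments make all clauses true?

Satisfying assignments:
  v1=F v2=F v3=F v4=F
  v1=F v2=F v3=F v4=T
  v1=F v2=F v3=T v4=T
  v1=F v2=T v3=T v4=T
  v1=T v2=F v3=T v4=T
  v1=T v2=T v3=F v4=F
Count: 6.

6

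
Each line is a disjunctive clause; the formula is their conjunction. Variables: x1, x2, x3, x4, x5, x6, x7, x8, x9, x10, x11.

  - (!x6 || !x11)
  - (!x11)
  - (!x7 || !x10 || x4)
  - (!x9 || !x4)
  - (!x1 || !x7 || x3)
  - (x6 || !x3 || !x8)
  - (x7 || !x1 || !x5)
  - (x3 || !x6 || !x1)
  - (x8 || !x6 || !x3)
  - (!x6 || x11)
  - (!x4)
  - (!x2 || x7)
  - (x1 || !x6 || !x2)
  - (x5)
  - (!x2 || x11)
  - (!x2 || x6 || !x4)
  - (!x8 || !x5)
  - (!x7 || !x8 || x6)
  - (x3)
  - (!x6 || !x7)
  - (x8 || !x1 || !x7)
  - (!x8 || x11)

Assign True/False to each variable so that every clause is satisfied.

x1=0, x2=0, x3=1, x4=0, x5=1, x6=0, x7=1, x8=0, x9=1, x10=0, x11=0

Unit propagation: (!x11) forces x11 = False.
Unit propagation: (!x6) forces x6 = False.
Unit propagation: (!x4) forces x4 = False.
(x5) is a unit clause, so x5 = True.
Unit propagation: (!x2) forces x2 = False.
(!x8) is a unit clause, so x8 = False.
The clause (x3) is unit: x3 must be True.
Pure literal: x1 appears only negated; assign x1 = False.
x10 occurs only negated in the remaining clauses — set x10 = False.
x7, x9 are now unconstrained; take x7 = True, x9 = True.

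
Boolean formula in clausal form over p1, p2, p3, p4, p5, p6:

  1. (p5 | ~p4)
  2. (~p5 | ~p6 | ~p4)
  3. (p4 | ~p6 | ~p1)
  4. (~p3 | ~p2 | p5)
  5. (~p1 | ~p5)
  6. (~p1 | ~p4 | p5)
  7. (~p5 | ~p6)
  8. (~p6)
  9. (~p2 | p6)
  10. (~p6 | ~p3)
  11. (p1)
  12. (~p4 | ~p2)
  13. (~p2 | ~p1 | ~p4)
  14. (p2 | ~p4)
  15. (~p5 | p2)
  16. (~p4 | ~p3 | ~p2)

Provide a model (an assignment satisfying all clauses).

(~p6) is a unit clause, so p6 = False.
Unit propagation: (~p2) forces p2 = False.
Unit propagation: (p1) forces p1 = True.
Unit propagation: (~p5) forces p5 = False.
(~p4) is a unit clause, so p4 = False.
p3 is now unconstrained; take p3 = False.
Check each clause:
  1. (p5 | ~p4) — ~p4 is true.
  2. (~p5 | ~p4 | ~p6) — ~p6 is true.
  3. (~p1 | p4 | ~p6) — ~p6 is true.
  4. (~p2 | ~p3 | p5) — ~p3 is true.
  5. (~p1 | ~p5) — ~p5 is true.
  6. (~p1 | p5 | ~p4) — ~p4 is true.
  7. (~p5 | ~p6) — ~p6 is true.
  8. (~p6) — ~p6 is true.
  9. (~p2 | p6) — ~p2 is true.
  10. (~p3 | ~p6) — ~p6 is true.
  11. (p1) — p1 is true.
  12. (~p2 | ~p4) — ~p4 is true.
  13. (~p1 | ~p4 | ~p2) — ~p4 is true.
  14. (~p4 | p2) — ~p4 is true.
  15. (~p5 | p2) — ~p5 is true.
  16. (~p4 | ~p2 | ~p3) — ~p4 is true.

p1=T  p2=F  p3=F  p4=F  p5=F  p6=F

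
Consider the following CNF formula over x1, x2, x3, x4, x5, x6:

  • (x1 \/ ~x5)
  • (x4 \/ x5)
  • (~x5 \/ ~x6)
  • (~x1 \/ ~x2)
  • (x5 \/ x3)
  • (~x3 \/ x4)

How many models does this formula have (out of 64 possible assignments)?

9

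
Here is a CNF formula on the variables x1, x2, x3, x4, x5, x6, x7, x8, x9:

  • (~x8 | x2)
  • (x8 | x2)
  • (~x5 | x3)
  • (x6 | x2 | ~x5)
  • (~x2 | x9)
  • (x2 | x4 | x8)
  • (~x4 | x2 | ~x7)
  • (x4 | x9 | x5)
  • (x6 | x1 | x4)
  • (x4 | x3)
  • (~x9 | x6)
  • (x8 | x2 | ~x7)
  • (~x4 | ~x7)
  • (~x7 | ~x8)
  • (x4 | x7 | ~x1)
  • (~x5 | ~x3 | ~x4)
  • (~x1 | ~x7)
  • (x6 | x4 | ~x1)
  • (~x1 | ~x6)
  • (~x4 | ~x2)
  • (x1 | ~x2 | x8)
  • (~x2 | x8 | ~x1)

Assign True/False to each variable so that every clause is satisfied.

x1 = False  x2 = True  x3 = True  x4 = False  x5 = True  x6 = True  x7 = False  x8 = True  x9 = True

Check each clause:
  1. (~x8 | x2) — x2 is true.
  2. (x2 | x8) — x8 is true.
  3. (~x5 | x3) — x3 is true.
  4. (x6 | x2 | ~x5) — x2 is true.
  5. (~x2 | x9) — x9 is true.
  6. (x8 | x4 | x2) — x8 is true.
  7. (~x4 | x2 | ~x7) — ~x7 is true.
  8. (x4 | x5 | x9) — x9 is true.
  9. (x4 | x6 | x1) — x6 is true.
  10. (x4 | x3) — x3 is true.
  11. (x6 | ~x9) — x6 is true.
  12. (x8 | ~x7 | x2) — x8 is true.
  13. (~x4 | ~x7) — ~x7 is true.
  14. (~x7 | ~x8) — ~x7 is true.
  15. (x4 | ~x1 | x7) — ~x1 is true.
  16. (~x5 | ~x4 | ~x3) — ~x4 is true.
  17. (~x7 | ~x1) — ~x7 is true.
  18. (x6 | x4 | ~x1) — x6 is true.
  19. (~x1 | ~x6) — ~x1 is true.
  20. (~x4 | ~x2) — ~x4 is true.
  21. (x8 | ~x2 | x1) — x8 is true.
  22. (~x2 | x8 | ~x1) — x8 is true.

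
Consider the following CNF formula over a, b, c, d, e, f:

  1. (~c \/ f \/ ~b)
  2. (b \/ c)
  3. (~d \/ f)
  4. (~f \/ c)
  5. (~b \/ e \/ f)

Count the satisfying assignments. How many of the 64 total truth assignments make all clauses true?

22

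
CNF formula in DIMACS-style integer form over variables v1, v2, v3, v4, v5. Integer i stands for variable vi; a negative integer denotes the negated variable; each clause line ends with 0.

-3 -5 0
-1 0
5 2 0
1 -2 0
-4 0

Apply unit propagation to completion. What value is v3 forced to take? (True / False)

False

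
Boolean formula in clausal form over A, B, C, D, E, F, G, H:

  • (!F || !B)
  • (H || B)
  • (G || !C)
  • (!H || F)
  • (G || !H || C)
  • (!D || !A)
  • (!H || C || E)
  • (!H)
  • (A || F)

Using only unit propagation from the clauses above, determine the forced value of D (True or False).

(!H) stands alone — H = False.
(B || H) with H = False leaves only B, so B = True.
(!B || !F): since B = True, the clause reduces to (!F). F = False.
(F || A): since F = False, the clause reduces to (A). A = True.
From (!A || !D) and A = True: D = False.

False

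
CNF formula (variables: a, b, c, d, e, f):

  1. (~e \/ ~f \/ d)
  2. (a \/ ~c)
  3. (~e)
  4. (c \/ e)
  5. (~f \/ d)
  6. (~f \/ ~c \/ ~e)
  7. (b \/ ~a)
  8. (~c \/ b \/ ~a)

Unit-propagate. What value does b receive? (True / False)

True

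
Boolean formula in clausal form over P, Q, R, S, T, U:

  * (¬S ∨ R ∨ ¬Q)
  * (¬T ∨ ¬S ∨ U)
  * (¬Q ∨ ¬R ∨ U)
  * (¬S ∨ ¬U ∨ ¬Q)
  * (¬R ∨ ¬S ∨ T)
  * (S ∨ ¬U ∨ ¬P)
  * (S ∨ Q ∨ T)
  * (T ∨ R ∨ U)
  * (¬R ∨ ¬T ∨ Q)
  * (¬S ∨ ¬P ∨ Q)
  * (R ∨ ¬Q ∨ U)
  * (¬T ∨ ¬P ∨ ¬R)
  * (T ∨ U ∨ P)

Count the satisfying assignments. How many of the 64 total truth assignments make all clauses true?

Split on Q, then R.
  Q=T, R=T: remaining (P,S,T,U) ∈ {(F,F,F,T); (F,F,T,T)} — 2.
  Q=T, R=F: remaining (P,S,T,U) ∈ {(F,F,F,T); (F,F,T,T)} — 2.
  Q=F, R=T: a clause becomes empty — 0.
  Q=F, R=F: 5 of the 16 assignments to (P,S,T,U) work.
Total: 2 + 2 + 0 + 5 = 9.

9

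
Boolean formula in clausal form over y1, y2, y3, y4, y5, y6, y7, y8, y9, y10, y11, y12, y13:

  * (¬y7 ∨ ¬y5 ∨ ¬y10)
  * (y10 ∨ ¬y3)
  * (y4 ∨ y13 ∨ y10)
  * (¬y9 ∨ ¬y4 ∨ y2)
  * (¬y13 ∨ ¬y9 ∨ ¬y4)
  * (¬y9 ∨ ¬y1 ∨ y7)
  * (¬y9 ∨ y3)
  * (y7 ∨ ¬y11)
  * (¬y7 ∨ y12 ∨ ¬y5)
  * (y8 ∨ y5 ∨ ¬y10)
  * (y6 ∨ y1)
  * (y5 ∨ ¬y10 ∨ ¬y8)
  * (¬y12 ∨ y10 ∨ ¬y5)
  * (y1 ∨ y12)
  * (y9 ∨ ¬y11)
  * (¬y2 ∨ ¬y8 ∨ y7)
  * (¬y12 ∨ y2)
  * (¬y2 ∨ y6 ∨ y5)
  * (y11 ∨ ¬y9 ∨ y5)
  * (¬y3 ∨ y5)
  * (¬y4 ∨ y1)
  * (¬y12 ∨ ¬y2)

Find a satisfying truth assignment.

Branch on y1: take y1 = True.
Branch on y2: take y2 = False.
  then y12 is forced to False.
Try y3 = False.
  then y9 is forced to False.
  then y11 is forced to False.
For the remaining variables, y4 = True, y5 = True, y6 = False, y7 = False, y8 = False, y10 = False, y13 = False works.

y1=1, y2=0, y3=0, y4=1, y5=1, y6=0, y7=0, y8=0, y9=0, y10=0, y11=0, y12=0, y13=0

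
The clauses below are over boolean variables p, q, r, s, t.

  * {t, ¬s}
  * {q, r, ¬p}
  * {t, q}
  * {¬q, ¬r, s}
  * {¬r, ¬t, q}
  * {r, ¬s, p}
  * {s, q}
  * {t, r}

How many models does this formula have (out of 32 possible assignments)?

5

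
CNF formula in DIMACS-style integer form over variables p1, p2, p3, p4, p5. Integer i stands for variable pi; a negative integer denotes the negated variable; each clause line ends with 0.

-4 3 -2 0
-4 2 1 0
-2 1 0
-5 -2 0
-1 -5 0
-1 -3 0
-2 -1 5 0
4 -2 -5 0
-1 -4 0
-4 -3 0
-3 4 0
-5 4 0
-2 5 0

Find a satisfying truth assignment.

p1=True  p2=False  p3=False  p4=False  p5=False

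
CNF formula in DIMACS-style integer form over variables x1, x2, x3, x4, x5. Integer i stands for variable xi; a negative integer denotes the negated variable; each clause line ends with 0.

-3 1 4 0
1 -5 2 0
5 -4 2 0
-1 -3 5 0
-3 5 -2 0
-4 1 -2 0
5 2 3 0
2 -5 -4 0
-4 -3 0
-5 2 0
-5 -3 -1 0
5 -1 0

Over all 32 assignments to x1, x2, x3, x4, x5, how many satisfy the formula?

The models are:
  x1=F x2=T x3=F x4=F x5=F
  x1=F x2=T x3=F x4=F x5=T
  x1=T x2=T x3=F x4=F x5=T
  x1=T x2=T x3=F x4=T x5=T
Count: 4.

4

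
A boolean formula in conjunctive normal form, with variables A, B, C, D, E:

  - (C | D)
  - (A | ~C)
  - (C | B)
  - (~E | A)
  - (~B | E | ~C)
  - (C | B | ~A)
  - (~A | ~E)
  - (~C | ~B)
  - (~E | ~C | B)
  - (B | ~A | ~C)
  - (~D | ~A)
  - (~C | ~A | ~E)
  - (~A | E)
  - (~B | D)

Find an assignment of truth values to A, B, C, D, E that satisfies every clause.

A=F  B=T  C=F  D=T  E=F

Branch on A: take A = False.
  then C is forced to False.
  then D is forced to True.
  then B is forced to True.
  then E is forced to False.
Check each clause:
  1. (D | C) — D is true.
  2. (A | ~C) — ~C is true.
  3. (C | B) — B is true.
  4. (~E | A) — ~E is true.
  5. (~B | ~C | E) — ~C is true.
  6. (C | ~A | B) — B is true.
  7. (~E | ~A) — ~E is true.
  8. (~B | ~C) — ~C is true.
  9. (~C | ~E | B) — B is true.
  10. (~C | B | ~A) — B is true.
  11. (~D | ~A) — ~A is true.
  12. (~A | ~C | ~E) — ~E is true.
  13. (~A | E) — ~A is true.
  14. (D | ~B) — D is true.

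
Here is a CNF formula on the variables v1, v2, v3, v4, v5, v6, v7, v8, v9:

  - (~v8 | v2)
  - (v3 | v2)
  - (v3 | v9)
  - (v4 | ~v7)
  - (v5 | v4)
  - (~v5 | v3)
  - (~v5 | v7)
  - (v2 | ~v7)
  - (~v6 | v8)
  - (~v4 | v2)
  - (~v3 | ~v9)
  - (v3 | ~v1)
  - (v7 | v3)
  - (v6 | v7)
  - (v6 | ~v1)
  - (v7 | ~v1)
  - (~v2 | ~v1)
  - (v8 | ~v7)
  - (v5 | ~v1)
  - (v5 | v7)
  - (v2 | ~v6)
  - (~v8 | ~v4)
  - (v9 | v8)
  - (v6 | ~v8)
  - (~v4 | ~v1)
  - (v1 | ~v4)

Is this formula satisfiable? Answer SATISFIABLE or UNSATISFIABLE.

v7 = True:
  propagation gives v4=True, v2=True, v1=False; an empty clause results — contradiction.
v7 = False:
  propagation gives v5=False; an empty clause results — contradiction.
Every branch closes, so no satisfying assignment exists.

UNSATISFIABLE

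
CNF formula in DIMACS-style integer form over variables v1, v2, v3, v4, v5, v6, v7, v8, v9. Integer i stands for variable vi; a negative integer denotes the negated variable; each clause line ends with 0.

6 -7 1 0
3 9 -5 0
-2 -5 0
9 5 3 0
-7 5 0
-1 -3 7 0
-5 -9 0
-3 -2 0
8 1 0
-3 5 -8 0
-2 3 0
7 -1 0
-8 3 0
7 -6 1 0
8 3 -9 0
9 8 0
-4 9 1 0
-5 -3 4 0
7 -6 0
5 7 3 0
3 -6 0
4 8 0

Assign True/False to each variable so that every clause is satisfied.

Pure literal: v2 appears only negated; assign v2 = False.
Set v1 = True and propagate.
  then v7 is forced to True.
  then v5 is forced to True.
  then v9 is forced to False.
  then v3 is forced to True.
  then v8 is forced to True.
  then v4 is forced to True.
v6 is now unconstrained; take v6 = True.

v1 = True  v2 = False  v3 = True  v4 = True  v5 = True  v6 = True  v7 = True  v8 = True  v9 = False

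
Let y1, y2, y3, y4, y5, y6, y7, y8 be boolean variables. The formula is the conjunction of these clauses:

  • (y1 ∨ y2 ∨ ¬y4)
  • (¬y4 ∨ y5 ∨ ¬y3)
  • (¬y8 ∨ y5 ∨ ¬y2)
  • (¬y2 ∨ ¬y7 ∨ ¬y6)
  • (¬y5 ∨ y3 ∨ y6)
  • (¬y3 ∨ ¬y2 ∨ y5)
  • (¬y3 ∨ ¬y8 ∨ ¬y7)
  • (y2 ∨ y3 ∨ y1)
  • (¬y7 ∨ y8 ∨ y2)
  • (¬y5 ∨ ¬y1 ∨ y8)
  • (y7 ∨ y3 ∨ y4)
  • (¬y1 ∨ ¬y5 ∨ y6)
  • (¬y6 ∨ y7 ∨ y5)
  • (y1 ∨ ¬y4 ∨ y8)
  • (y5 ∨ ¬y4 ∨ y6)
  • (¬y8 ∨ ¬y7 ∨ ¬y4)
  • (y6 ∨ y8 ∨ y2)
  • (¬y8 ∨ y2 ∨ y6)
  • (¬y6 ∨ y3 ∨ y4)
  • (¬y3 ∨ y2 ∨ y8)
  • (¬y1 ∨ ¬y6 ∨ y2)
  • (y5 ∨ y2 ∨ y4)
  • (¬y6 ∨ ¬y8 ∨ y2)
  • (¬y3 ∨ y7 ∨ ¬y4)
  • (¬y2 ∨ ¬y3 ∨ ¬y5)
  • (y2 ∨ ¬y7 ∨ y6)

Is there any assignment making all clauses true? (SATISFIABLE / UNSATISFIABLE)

Try y1 = True.
For the remaining variables, y2 = True, y3 = False, y4 = True, y5 = True, y6 = True, y7 = False, y8 = True works.
Every clause has at least one true literal under this assignment.
So y1=True, y2=True, y3=False, y4=True, y5=True, y6=True, y7=False, y8=True is a satisfying assignment.

SATISFIABLE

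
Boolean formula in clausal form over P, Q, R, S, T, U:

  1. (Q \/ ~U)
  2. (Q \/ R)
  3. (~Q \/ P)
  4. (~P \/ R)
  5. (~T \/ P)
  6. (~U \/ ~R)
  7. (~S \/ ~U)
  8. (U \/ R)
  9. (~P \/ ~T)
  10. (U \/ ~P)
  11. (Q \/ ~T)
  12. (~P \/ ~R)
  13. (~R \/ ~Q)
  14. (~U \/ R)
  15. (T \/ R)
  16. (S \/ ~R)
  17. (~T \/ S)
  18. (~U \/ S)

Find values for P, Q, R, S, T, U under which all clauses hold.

P = F, Q = F, R = T, S = T, T = F, U = F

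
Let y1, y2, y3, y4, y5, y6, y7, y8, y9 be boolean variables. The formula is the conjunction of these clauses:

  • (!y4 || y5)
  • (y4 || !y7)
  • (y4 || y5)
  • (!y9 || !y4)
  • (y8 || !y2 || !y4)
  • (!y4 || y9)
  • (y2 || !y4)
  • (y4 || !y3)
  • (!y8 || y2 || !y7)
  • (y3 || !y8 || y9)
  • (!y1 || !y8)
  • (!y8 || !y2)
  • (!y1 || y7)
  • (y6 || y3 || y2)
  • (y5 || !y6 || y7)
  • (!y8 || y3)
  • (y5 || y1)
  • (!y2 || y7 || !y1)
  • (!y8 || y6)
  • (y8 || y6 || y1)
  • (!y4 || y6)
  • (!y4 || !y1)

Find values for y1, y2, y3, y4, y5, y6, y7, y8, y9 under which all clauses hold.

y5 occurs only positively in the remaining clauses — set y5 = True.
Branch on y1: take y1 = False.
Try y2 = True.
  then y8 is forced to False.
  then y4 is forced to False.
  then y7 is forced to False.
  then y3 is forced to False.
  then y6 is forced to True.
y9 is now unconstrained; take y9 = False.

y1=F, y2=T, y3=F, y4=F, y5=T, y6=T, y7=F, y8=F, y9=F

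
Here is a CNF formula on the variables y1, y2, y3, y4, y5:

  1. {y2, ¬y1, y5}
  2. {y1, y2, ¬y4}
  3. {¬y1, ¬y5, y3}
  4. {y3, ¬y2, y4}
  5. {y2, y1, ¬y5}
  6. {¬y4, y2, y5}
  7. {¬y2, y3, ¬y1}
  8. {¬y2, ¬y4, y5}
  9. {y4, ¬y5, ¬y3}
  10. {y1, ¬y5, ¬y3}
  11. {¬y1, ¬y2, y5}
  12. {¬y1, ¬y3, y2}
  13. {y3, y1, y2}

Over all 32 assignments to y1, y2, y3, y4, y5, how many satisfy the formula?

4

Satisfying assignments:
  y1=F y2=F y3=T y4=F y5=F
  y1=F y2=T y3=F y4=T y5=T
  y1=F y2=T y3=T y4=F y5=F
  y1=T y2=T y3=T y4=T y5=T
Count: 4.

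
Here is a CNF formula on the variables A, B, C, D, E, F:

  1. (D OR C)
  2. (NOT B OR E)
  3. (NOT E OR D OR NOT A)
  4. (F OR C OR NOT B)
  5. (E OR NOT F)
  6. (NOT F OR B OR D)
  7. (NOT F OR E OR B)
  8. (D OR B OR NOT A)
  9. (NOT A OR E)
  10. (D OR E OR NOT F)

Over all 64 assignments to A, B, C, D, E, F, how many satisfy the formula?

Split on E, then B.
  E=T, B=T: 8 of the 16 assignments to (A,C,D,F) work.
  E=T, B=F: 9 of the 16 assignments to (A,C,D,F) work.
  E=F, B=T: a clause becomes empty — 0.
  E=F, B=F: remaining (A,C,D,F) ∈ {(F,F,T,F); (F,T,F,F); (F,T,T,F)} — 3.
Total: 8 + 9 + 0 + 3 = 20.

20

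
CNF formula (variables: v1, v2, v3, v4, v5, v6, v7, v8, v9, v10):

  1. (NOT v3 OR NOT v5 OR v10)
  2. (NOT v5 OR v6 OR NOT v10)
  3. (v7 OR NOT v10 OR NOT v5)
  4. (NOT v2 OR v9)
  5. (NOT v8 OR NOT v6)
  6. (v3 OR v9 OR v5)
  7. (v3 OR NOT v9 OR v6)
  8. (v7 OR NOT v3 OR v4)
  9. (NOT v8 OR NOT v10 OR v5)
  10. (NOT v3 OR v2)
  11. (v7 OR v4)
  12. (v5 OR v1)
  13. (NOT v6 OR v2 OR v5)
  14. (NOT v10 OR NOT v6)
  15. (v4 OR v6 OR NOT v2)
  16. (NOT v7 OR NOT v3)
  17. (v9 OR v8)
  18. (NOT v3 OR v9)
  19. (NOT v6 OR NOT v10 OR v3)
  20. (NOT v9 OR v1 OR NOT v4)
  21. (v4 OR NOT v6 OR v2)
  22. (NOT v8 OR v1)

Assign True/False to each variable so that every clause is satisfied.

v1 occurs only positively in the remaining clauses — set v1 = True.
Try v2 = False.
  then v3 is forced to False.
Set v4 = True and propagate.
Branch on v5: take v5 = True.
For the remaining variables, v6 = False, v7 = False, v8 = True, v9 = False, v10 = False works.

v1 = 1, v2 = 0, v3 = 0, v4 = 1, v5 = 1, v6 = 0, v7 = 0, v8 = 1, v9 = 0, v10 = 0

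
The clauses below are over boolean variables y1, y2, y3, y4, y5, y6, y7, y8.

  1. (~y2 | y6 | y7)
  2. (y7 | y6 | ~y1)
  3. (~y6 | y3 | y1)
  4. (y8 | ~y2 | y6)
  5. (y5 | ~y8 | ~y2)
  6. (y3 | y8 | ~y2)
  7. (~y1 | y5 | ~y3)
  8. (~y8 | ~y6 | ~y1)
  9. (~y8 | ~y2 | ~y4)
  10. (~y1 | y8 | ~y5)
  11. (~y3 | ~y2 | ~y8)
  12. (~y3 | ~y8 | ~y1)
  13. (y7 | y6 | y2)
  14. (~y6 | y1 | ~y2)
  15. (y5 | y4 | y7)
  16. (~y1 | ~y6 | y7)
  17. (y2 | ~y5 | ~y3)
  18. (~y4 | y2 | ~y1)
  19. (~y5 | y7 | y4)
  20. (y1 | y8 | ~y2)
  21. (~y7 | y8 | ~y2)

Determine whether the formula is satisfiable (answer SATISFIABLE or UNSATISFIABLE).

Set y1 = False and propagate.
Branch on y2: take y2 = False.
For the remaining variables, y3 = False, y4 = True, y5 = True, y6 = False, y7 = True, y8 = False works.
So y1=False  y2=False  y3=False  y4=True  y5=True  y6=False  y7=True  y8=False is a satisfying assignment.

SATISFIABLE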